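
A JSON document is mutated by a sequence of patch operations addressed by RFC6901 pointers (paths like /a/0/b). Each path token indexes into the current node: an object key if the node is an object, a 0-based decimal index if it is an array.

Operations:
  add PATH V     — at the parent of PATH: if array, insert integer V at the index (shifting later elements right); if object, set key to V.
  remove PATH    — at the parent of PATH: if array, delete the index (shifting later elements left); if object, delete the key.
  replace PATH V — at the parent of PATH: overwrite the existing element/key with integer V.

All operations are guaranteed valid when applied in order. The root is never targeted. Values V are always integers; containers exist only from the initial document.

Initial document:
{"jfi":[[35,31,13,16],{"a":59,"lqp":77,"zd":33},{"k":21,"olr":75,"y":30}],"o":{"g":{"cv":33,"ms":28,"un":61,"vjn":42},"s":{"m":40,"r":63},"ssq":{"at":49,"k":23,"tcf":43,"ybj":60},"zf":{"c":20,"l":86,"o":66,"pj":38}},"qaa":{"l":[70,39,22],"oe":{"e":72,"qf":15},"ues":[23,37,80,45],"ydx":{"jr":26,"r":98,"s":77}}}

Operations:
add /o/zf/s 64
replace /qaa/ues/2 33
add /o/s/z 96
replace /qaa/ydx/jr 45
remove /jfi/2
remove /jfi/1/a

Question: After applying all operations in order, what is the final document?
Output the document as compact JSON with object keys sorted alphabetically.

After op 1 (add /o/zf/s 64): {"jfi":[[35,31,13,16],{"a":59,"lqp":77,"zd":33},{"k":21,"olr":75,"y":30}],"o":{"g":{"cv":33,"ms":28,"un":61,"vjn":42},"s":{"m":40,"r":63},"ssq":{"at":49,"k":23,"tcf":43,"ybj":60},"zf":{"c":20,"l":86,"o":66,"pj":38,"s":64}},"qaa":{"l":[70,39,22],"oe":{"e":72,"qf":15},"ues":[23,37,80,45],"ydx":{"jr":26,"r":98,"s":77}}}
After op 2 (replace /qaa/ues/2 33): {"jfi":[[35,31,13,16],{"a":59,"lqp":77,"zd":33},{"k":21,"olr":75,"y":30}],"o":{"g":{"cv":33,"ms":28,"un":61,"vjn":42},"s":{"m":40,"r":63},"ssq":{"at":49,"k":23,"tcf":43,"ybj":60},"zf":{"c":20,"l":86,"o":66,"pj":38,"s":64}},"qaa":{"l":[70,39,22],"oe":{"e":72,"qf":15},"ues":[23,37,33,45],"ydx":{"jr":26,"r":98,"s":77}}}
After op 3 (add /o/s/z 96): {"jfi":[[35,31,13,16],{"a":59,"lqp":77,"zd":33},{"k":21,"olr":75,"y":30}],"o":{"g":{"cv":33,"ms":28,"un":61,"vjn":42},"s":{"m":40,"r":63,"z":96},"ssq":{"at":49,"k":23,"tcf":43,"ybj":60},"zf":{"c":20,"l":86,"o":66,"pj":38,"s":64}},"qaa":{"l":[70,39,22],"oe":{"e":72,"qf":15},"ues":[23,37,33,45],"ydx":{"jr":26,"r":98,"s":77}}}
After op 4 (replace /qaa/ydx/jr 45): {"jfi":[[35,31,13,16],{"a":59,"lqp":77,"zd":33},{"k":21,"olr":75,"y":30}],"o":{"g":{"cv":33,"ms":28,"un":61,"vjn":42},"s":{"m":40,"r":63,"z":96},"ssq":{"at":49,"k":23,"tcf":43,"ybj":60},"zf":{"c":20,"l":86,"o":66,"pj":38,"s":64}},"qaa":{"l":[70,39,22],"oe":{"e":72,"qf":15},"ues":[23,37,33,45],"ydx":{"jr":45,"r":98,"s":77}}}
After op 5 (remove /jfi/2): {"jfi":[[35,31,13,16],{"a":59,"lqp":77,"zd":33}],"o":{"g":{"cv":33,"ms":28,"un":61,"vjn":42},"s":{"m":40,"r":63,"z":96},"ssq":{"at":49,"k":23,"tcf":43,"ybj":60},"zf":{"c":20,"l":86,"o":66,"pj":38,"s":64}},"qaa":{"l":[70,39,22],"oe":{"e":72,"qf":15},"ues":[23,37,33,45],"ydx":{"jr":45,"r":98,"s":77}}}
After op 6 (remove /jfi/1/a): {"jfi":[[35,31,13,16],{"lqp":77,"zd":33}],"o":{"g":{"cv":33,"ms":28,"un":61,"vjn":42},"s":{"m":40,"r":63,"z":96},"ssq":{"at":49,"k":23,"tcf":43,"ybj":60},"zf":{"c":20,"l":86,"o":66,"pj":38,"s":64}},"qaa":{"l":[70,39,22],"oe":{"e":72,"qf":15},"ues":[23,37,33,45],"ydx":{"jr":45,"r":98,"s":77}}}

Answer: {"jfi":[[35,31,13,16],{"lqp":77,"zd":33}],"o":{"g":{"cv":33,"ms":28,"un":61,"vjn":42},"s":{"m":40,"r":63,"z":96},"ssq":{"at":49,"k":23,"tcf":43,"ybj":60},"zf":{"c":20,"l":86,"o":66,"pj":38,"s":64}},"qaa":{"l":[70,39,22],"oe":{"e":72,"qf":15},"ues":[23,37,33,45],"ydx":{"jr":45,"r":98,"s":77}}}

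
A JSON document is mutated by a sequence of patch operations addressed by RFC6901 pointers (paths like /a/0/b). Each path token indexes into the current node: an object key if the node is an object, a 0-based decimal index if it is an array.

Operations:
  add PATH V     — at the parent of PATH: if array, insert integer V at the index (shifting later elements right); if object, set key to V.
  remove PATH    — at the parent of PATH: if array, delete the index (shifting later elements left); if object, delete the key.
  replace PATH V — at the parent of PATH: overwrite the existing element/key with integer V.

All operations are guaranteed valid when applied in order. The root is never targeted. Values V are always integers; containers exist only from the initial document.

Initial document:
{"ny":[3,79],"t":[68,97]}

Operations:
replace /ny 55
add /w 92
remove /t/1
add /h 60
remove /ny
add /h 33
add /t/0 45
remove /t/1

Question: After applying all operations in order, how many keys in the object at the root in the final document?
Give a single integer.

After op 1 (replace /ny 55): {"ny":55,"t":[68,97]}
After op 2 (add /w 92): {"ny":55,"t":[68,97],"w":92}
After op 3 (remove /t/1): {"ny":55,"t":[68],"w":92}
After op 4 (add /h 60): {"h":60,"ny":55,"t":[68],"w":92}
After op 5 (remove /ny): {"h":60,"t":[68],"w":92}
After op 6 (add /h 33): {"h":33,"t":[68],"w":92}
After op 7 (add /t/0 45): {"h":33,"t":[45,68],"w":92}
After op 8 (remove /t/1): {"h":33,"t":[45],"w":92}
Size at the root: 3

Answer: 3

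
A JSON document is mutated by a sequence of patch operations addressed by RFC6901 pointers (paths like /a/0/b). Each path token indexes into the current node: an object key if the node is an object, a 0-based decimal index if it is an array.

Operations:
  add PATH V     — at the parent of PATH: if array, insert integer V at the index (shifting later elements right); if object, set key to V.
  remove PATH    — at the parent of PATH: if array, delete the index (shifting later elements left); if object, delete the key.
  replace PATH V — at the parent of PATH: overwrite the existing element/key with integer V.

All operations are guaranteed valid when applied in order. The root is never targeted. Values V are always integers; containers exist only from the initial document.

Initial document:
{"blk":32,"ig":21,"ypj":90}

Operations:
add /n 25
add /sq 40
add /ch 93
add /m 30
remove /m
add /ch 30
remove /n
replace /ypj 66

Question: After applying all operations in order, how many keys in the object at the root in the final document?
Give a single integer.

After op 1 (add /n 25): {"blk":32,"ig":21,"n":25,"ypj":90}
After op 2 (add /sq 40): {"blk":32,"ig":21,"n":25,"sq":40,"ypj":90}
After op 3 (add /ch 93): {"blk":32,"ch":93,"ig":21,"n":25,"sq":40,"ypj":90}
After op 4 (add /m 30): {"blk":32,"ch":93,"ig":21,"m":30,"n":25,"sq":40,"ypj":90}
After op 5 (remove /m): {"blk":32,"ch":93,"ig":21,"n":25,"sq":40,"ypj":90}
After op 6 (add /ch 30): {"blk":32,"ch":30,"ig":21,"n":25,"sq":40,"ypj":90}
After op 7 (remove /n): {"blk":32,"ch":30,"ig":21,"sq":40,"ypj":90}
After op 8 (replace /ypj 66): {"blk":32,"ch":30,"ig":21,"sq":40,"ypj":66}
Size at the root: 5

Answer: 5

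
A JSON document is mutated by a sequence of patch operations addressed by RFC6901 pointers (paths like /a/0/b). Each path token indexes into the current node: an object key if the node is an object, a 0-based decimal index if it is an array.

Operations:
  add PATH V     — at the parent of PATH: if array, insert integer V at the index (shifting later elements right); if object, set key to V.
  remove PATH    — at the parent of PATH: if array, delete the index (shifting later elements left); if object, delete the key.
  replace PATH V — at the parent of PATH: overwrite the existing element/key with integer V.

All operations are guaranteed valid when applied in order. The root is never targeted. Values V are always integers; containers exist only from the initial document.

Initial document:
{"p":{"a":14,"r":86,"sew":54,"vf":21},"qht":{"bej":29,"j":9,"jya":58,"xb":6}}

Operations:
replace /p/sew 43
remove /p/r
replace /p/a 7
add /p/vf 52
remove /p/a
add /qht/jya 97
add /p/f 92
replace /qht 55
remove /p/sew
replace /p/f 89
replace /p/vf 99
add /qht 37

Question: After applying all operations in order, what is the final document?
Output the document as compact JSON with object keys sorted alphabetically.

After op 1 (replace /p/sew 43): {"p":{"a":14,"r":86,"sew":43,"vf":21},"qht":{"bej":29,"j":9,"jya":58,"xb":6}}
After op 2 (remove /p/r): {"p":{"a":14,"sew":43,"vf":21},"qht":{"bej":29,"j":9,"jya":58,"xb":6}}
After op 3 (replace /p/a 7): {"p":{"a":7,"sew":43,"vf":21},"qht":{"bej":29,"j":9,"jya":58,"xb":6}}
After op 4 (add /p/vf 52): {"p":{"a":7,"sew":43,"vf":52},"qht":{"bej":29,"j":9,"jya":58,"xb":6}}
After op 5 (remove /p/a): {"p":{"sew":43,"vf":52},"qht":{"bej":29,"j":9,"jya":58,"xb":6}}
After op 6 (add /qht/jya 97): {"p":{"sew":43,"vf":52},"qht":{"bej":29,"j":9,"jya":97,"xb":6}}
After op 7 (add /p/f 92): {"p":{"f":92,"sew":43,"vf":52},"qht":{"bej":29,"j":9,"jya":97,"xb":6}}
After op 8 (replace /qht 55): {"p":{"f":92,"sew":43,"vf":52},"qht":55}
After op 9 (remove /p/sew): {"p":{"f":92,"vf":52},"qht":55}
After op 10 (replace /p/f 89): {"p":{"f":89,"vf":52},"qht":55}
After op 11 (replace /p/vf 99): {"p":{"f":89,"vf":99},"qht":55}
After op 12 (add /qht 37): {"p":{"f":89,"vf":99},"qht":37}

Answer: {"p":{"f":89,"vf":99},"qht":37}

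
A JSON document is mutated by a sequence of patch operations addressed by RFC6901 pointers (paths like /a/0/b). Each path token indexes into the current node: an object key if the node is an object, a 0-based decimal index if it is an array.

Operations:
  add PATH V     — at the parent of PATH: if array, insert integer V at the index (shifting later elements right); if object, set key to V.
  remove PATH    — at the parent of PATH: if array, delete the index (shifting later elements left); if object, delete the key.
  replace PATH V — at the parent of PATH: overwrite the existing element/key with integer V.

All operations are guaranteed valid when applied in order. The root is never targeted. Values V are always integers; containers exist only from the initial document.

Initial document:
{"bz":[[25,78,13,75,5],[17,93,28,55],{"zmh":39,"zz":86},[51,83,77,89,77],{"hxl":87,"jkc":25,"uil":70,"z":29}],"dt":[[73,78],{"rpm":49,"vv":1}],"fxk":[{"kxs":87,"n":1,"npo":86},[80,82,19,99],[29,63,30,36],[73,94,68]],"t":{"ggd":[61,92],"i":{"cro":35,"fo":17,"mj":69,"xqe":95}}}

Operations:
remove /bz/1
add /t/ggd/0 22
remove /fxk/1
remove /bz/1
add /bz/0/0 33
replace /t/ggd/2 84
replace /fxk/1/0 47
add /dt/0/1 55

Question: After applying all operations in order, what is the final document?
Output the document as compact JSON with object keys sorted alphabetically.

After op 1 (remove /bz/1): {"bz":[[25,78,13,75,5],{"zmh":39,"zz":86},[51,83,77,89,77],{"hxl":87,"jkc":25,"uil":70,"z":29}],"dt":[[73,78],{"rpm":49,"vv":1}],"fxk":[{"kxs":87,"n":1,"npo":86},[80,82,19,99],[29,63,30,36],[73,94,68]],"t":{"ggd":[61,92],"i":{"cro":35,"fo":17,"mj":69,"xqe":95}}}
After op 2 (add /t/ggd/0 22): {"bz":[[25,78,13,75,5],{"zmh":39,"zz":86},[51,83,77,89,77],{"hxl":87,"jkc":25,"uil":70,"z":29}],"dt":[[73,78],{"rpm":49,"vv":1}],"fxk":[{"kxs":87,"n":1,"npo":86},[80,82,19,99],[29,63,30,36],[73,94,68]],"t":{"ggd":[22,61,92],"i":{"cro":35,"fo":17,"mj":69,"xqe":95}}}
After op 3 (remove /fxk/1): {"bz":[[25,78,13,75,5],{"zmh":39,"zz":86},[51,83,77,89,77],{"hxl":87,"jkc":25,"uil":70,"z":29}],"dt":[[73,78],{"rpm":49,"vv":1}],"fxk":[{"kxs":87,"n":1,"npo":86},[29,63,30,36],[73,94,68]],"t":{"ggd":[22,61,92],"i":{"cro":35,"fo":17,"mj":69,"xqe":95}}}
After op 4 (remove /bz/1): {"bz":[[25,78,13,75,5],[51,83,77,89,77],{"hxl":87,"jkc":25,"uil":70,"z":29}],"dt":[[73,78],{"rpm":49,"vv":1}],"fxk":[{"kxs":87,"n":1,"npo":86},[29,63,30,36],[73,94,68]],"t":{"ggd":[22,61,92],"i":{"cro":35,"fo":17,"mj":69,"xqe":95}}}
After op 5 (add /bz/0/0 33): {"bz":[[33,25,78,13,75,5],[51,83,77,89,77],{"hxl":87,"jkc":25,"uil":70,"z":29}],"dt":[[73,78],{"rpm":49,"vv":1}],"fxk":[{"kxs":87,"n":1,"npo":86},[29,63,30,36],[73,94,68]],"t":{"ggd":[22,61,92],"i":{"cro":35,"fo":17,"mj":69,"xqe":95}}}
After op 6 (replace /t/ggd/2 84): {"bz":[[33,25,78,13,75,5],[51,83,77,89,77],{"hxl":87,"jkc":25,"uil":70,"z":29}],"dt":[[73,78],{"rpm":49,"vv":1}],"fxk":[{"kxs":87,"n":1,"npo":86},[29,63,30,36],[73,94,68]],"t":{"ggd":[22,61,84],"i":{"cro":35,"fo":17,"mj":69,"xqe":95}}}
After op 7 (replace /fxk/1/0 47): {"bz":[[33,25,78,13,75,5],[51,83,77,89,77],{"hxl":87,"jkc":25,"uil":70,"z":29}],"dt":[[73,78],{"rpm":49,"vv":1}],"fxk":[{"kxs":87,"n":1,"npo":86},[47,63,30,36],[73,94,68]],"t":{"ggd":[22,61,84],"i":{"cro":35,"fo":17,"mj":69,"xqe":95}}}
After op 8 (add /dt/0/1 55): {"bz":[[33,25,78,13,75,5],[51,83,77,89,77],{"hxl":87,"jkc":25,"uil":70,"z":29}],"dt":[[73,55,78],{"rpm":49,"vv":1}],"fxk":[{"kxs":87,"n":1,"npo":86},[47,63,30,36],[73,94,68]],"t":{"ggd":[22,61,84],"i":{"cro":35,"fo":17,"mj":69,"xqe":95}}}

Answer: {"bz":[[33,25,78,13,75,5],[51,83,77,89,77],{"hxl":87,"jkc":25,"uil":70,"z":29}],"dt":[[73,55,78],{"rpm":49,"vv":1}],"fxk":[{"kxs":87,"n":1,"npo":86},[47,63,30,36],[73,94,68]],"t":{"ggd":[22,61,84],"i":{"cro":35,"fo":17,"mj":69,"xqe":95}}}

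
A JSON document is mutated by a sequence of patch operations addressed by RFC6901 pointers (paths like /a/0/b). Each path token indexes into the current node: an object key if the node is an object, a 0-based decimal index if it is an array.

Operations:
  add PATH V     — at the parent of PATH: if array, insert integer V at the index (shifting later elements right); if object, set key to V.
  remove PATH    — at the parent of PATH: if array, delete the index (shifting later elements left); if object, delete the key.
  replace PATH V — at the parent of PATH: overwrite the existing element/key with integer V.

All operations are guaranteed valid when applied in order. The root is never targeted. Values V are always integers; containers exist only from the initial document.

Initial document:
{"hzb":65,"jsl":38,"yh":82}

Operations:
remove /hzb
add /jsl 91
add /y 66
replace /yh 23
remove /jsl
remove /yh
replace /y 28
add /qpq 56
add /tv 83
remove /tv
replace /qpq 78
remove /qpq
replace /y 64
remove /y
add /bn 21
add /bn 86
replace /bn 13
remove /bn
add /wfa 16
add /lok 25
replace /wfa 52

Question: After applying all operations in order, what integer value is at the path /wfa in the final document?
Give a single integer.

After op 1 (remove /hzb): {"jsl":38,"yh":82}
After op 2 (add /jsl 91): {"jsl":91,"yh":82}
After op 3 (add /y 66): {"jsl":91,"y":66,"yh":82}
After op 4 (replace /yh 23): {"jsl":91,"y":66,"yh":23}
After op 5 (remove /jsl): {"y":66,"yh":23}
After op 6 (remove /yh): {"y":66}
After op 7 (replace /y 28): {"y":28}
After op 8 (add /qpq 56): {"qpq":56,"y":28}
After op 9 (add /tv 83): {"qpq":56,"tv":83,"y":28}
After op 10 (remove /tv): {"qpq":56,"y":28}
After op 11 (replace /qpq 78): {"qpq":78,"y":28}
After op 12 (remove /qpq): {"y":28}
After op 13 (replace /y 64): {"y":64}
After op 14 (remove /y): {}
After op 15 (add /bn 21): {"bn":21}
After op 16 (add /bn 86): {"bn":86}
After op 17 (replace /bn 13): {"bn":13}
After op 18 (remove /bn): {}
After op 19 (add /wfa 16): {"wfa":16}
After op 20 (add /lok 25): {"lok":25,"wfa":16}
After op 21 (replace /wfa 52): {"lok":25,"wfa":52}
Value at /wfa: 52

Answer: 52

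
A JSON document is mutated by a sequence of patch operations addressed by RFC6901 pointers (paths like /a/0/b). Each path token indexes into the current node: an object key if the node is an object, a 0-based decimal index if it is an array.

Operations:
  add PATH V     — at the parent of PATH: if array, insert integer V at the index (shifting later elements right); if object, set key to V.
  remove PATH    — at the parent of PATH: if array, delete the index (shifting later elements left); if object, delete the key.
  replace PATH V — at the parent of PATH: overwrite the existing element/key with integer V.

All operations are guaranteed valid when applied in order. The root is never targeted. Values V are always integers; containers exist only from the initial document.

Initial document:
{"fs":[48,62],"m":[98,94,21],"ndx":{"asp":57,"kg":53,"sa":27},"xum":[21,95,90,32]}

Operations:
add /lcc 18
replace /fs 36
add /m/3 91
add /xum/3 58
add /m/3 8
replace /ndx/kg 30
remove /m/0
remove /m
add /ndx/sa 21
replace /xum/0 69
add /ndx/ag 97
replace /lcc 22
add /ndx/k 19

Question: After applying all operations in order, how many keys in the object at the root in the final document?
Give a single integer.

After op 1 (add /lcc 18): {"fs":[48,62],"lcc":18,"m":[98,94,21],"ndx":{"asp":57,"kg":53,"sa":27},"xum":[21,95,90,32]}
After op 2 (replace /fs 36): {"fs":36,"lcc":18,"m":[98,94,21],"ndx":{"asp":57,"kg":53,"sa":27},"xum":[21,95,90,32]}
After op 3 (add /m/3 91): {"fs":36,"lcc":18,"m":[98,94,21,91],"ndx":{"asp":57,"kg":53,"sa":27},"xum":[21,95,90,32]}
After op 4 (add /xum/3 58): {"fs":36,"lcc":18,"m":[98,94,21,91],"ndx":{"asp":57,"kg":53,"sa":27},"xum":[21,95,90,58,32]}
After op 5 (add /m/3 8): {"fs":36,"lcc":18,"m":[98,94,21,8,91],"ndx":{"asp":57,"kg":53,"sa":27},"xum":[21,95,90,58,32]}
After op 6 (replace /ndx/kg 30): {"fs":36,"lcc":18,"m":[98,94,21,8,91],"ndx":{"asp":57,"kg":30,"sa":27},"xum":[21,95,90,58,32]}
After op 7 (remove /m/0): {"fs":36,"lcc":18,"m":[94,21,8,91],"ndx":{"asp":57,"kg":30,"sa":27},"xum":[21,95,90,58,32]}
After op 8 (remove /m): {"fs":36,"lcc":18,"ndx":{"asp":57,"kg":30,"sa":27},"xum":[21,95,90,58,32]}
After op 9 (add /ndx/sa 21): {"fs":36,"lcc":18,"ndx":{"asp":57,"kg":30,"sa":21},"xum":[21,95,90,58,32]}
After op 10 (replace /xum/0 69): {"fs":36,"lcc":18,"ndx":{"asp":57,"kg":30,"sa":21},"xum":[69,95,90,58,32]}
After op 11 (add /ndx/ag 97): {"fs":36,"lcc":18,"ndx":{"ag":97,"asp":57,"kg":30,"sa":21},"xum":[69,95,90,58,32]}
After op 12 (replace /lcc 22): {"fs":36,"lcc":22,"ndx":{"ag":97,"asp":57,"kg":30,"sa":21},"xum":[69,95,90,58,32]}
After op 13 (add /ndx/k 19): {"fs":36,"lcc":22,"ndx":{"ag":97,"asp":57,"k":19,"kg":30,"sa":21},"xum":[69,95,90,58,32]}
Size at the root: 4

Answer: 4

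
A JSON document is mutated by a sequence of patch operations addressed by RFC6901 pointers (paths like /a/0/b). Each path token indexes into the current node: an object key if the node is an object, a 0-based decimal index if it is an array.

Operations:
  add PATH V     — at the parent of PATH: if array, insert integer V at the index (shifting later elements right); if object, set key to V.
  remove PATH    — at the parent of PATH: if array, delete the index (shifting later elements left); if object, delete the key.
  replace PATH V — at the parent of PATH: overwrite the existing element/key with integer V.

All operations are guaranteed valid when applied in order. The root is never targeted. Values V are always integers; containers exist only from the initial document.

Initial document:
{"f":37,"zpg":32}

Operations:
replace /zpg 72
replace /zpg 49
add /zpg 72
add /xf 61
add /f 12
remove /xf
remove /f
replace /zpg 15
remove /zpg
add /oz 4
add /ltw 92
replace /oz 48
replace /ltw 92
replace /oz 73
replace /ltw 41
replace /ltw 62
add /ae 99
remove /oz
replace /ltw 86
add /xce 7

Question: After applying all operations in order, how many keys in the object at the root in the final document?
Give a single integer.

After op 1 (replace /zpg 72): {"f":37,"zpg":72}
After op 2 (replace /zpg 49): {"f":37,"zpg":49}
After op 3 (add /zpg 72): {"f":37,"zpg":72}
After op 4 (add /xf 61): {"f":37,"xf":61,"zpg":72}
After op 5 (add /f 12): {"f":12,"xf":61,"zpg":72}
After op 6 (remove /xf): {"f":12,"zpg":72}
After op 7 (remove /f): {"zpg":72}
After op 8 (replace /zpg 15): {"zpg":15}
After op 9 (remove /zpg): {}
After op 10 (add /oz 4): {"oz":4}
After op 11 (add /ltw 92): {"ltw":92,"oz":4}
After op 12 (replace /oz 48): {"ltw":92,"oz":48}
After op 13 (replace /ltw 92): {"ltw":92,"oz":48}
After op 14 (replace /oz 73): {"ltw":92,"oz":73}
After op 15 (replace /ltw 41): {"ltw":41,"oz":73}
After op 16 (replace /ltw 62): {"ltw":62,"oz":73}
After op 17 (add /ae 99): {"ae":99,"ltw":62,"oz":73}
After op 18 (remove /oz): {"ae":99,"ltw":62}
After op 19 (replace /ltw 86): {"ae":99,"ltw":86}
After op 20 (add /xce 7): {"ae":99,"ltw":86,"xce":7}
Size at the root: 3

Answer: 3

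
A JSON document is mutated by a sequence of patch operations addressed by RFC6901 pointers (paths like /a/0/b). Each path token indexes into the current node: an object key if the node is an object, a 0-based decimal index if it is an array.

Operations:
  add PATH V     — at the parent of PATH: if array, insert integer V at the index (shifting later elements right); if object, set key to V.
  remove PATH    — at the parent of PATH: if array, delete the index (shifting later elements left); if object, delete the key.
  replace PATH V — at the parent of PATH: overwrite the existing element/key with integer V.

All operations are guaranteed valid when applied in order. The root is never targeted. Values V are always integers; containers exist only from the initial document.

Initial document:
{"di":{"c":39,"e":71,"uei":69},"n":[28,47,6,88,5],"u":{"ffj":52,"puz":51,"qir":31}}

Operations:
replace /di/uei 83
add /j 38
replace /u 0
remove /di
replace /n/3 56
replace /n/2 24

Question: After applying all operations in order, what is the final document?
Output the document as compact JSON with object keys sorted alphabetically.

After op 1 (replace /di/uei 83): {"di":{"c":39,"e":71,"uei":83},"n":[28,47,6,88,5],"u":{"ffj":52,"puz":51,"qir":31}}
After op 2 (add /j 38): {"di":{"c":39,"e":71,"uei":83},"j":38,"n":[28,47,6,88,5],"u":{"ffj":52,"puz":51,"qir":31}}
After op 3 (replace /u 0): {"di":{"c":39,"e":71,"uei":83},"j":38,"n":[28,47,6,88,5],"u":0}
After op 4 (remove /di): {"j":38,"n":[28,47,6,88,5],"u":0}
After op 5 (replace /n/3 56): {"j":38,"n":[28,47,6,56,5],"u":0}
After op 6 (replace /n/2 24): {"j":38,"n":[28,47,24,56,5],"u":0}

Answer: {"j":38,"n":[28,47,24,56,5],"u":0}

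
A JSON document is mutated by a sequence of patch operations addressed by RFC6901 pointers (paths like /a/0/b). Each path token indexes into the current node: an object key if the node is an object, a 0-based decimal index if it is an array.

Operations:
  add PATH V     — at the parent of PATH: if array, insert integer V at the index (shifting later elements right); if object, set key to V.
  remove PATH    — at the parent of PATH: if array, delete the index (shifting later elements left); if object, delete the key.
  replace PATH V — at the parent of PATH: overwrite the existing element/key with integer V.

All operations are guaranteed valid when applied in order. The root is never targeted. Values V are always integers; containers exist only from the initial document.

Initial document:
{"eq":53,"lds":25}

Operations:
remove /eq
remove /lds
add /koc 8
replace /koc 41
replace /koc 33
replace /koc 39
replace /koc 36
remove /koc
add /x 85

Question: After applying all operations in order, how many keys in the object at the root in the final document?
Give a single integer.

After op 1 (remove /eq): {"lds":25}
After op 2 (remove /lds): {}
After op 3 (add /koc 8): {"koc":8}
After op 4 (replace /koc 41): {"koc":41}
After op 5 (replace /koc 33): {"koc":33}
After op 6 (replace /koc 39): {"koc":39}
After op 7 (replace /koc 36): {"koc":36}
After op 8 (remove /koc): {}
After op 9 (add /x 85): {"x":85}
Size at the root: 1

Answer: 1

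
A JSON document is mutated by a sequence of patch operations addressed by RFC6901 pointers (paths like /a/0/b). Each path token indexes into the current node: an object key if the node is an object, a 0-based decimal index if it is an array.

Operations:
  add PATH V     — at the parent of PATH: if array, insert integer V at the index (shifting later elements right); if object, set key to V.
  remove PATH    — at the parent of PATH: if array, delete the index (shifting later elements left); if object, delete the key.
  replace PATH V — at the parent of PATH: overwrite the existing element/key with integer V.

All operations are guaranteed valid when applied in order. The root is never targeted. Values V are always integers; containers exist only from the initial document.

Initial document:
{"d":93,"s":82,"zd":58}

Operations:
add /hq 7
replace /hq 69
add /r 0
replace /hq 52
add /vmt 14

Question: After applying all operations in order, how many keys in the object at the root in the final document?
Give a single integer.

Answer: 6

Derivation:
After op 1 (add /hq 7): {"d":93,"hq":7,"s":82,"zd":58}
After op 2 (replace /hq 69): {"d":93,"hq":69,"s":82,"zd":58}
After op 3 (add /r 0): {"d":93,"hq":69,"r":0,"s":82,"zd":58}
After op 4 (replace /hq 52): {"d":93,"hq":52,"r":0,"s":82,"zd":58}
After op 5 (add /vmt 14): {"d":93,"hq":52,"r":0,"s":82,"vmt":14,"zd":58}
Size at the root: 6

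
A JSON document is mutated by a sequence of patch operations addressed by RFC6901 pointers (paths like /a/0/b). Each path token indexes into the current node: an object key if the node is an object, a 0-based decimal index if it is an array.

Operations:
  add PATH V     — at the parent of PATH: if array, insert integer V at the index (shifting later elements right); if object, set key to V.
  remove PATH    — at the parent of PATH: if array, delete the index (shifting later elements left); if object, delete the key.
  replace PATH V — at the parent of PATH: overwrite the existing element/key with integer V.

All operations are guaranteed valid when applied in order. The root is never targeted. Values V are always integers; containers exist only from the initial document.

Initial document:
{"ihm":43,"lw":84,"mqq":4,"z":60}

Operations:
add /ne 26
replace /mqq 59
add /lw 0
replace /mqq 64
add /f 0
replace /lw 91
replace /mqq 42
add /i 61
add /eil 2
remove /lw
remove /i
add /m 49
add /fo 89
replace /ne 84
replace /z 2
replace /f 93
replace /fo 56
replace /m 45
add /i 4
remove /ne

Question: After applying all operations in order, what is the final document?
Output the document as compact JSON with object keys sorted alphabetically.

Answer: {"eil":2,"f":93,"fo":56,"i":4,"ihm":43,"m":45,"mqq":42,"z":2}

Derivation:
After op 1 (add /ne 26): {"ihm":43,"lw":84,"mqq":4,"ne":26,"z":60}
After op 2 (replace /mqq 59): {"ihm":43,"lw":84,"mqq":59,"ne":26,"z":60}
After op 3 (add /lw 0): {"ihm":43,"lw":0,"mqq":59,"ne":26,"z":60}
After op 4 (replace /mqq 64): {"ihm":43,"lw":0,"mqq":64,"ne":26,"z":60}
After op 5 (add /f 0): {"f":0,"ihm":43,"lw":0,"mqq":64,"ne":26,"z":60}
After op 6 (replace /lw 91): {"f":0,"ihm":43,"lw":91,"mqq":64,"ne":26,"z":60}
After op 7 (replace /mqq 42): {"f":0,"ihm":43,"lw":91,"mqq":42,"ne":26,"z":60}
After op 8 (add /i 61): {"f":0,"i":61,"ihm":43,"lw":91,"mqq":42,"ne":26,"z":60}
After op 9 (add /eil 2): {"eil":2,"f":0,"i":61,"ihm":43,"lw":91,"mqq":42,"ne":26,"z":60}
After op 10 (remove /lw): {"eil":2,"f":0,"i":61,"ihm":43,"mqq":42,"ne":26,"z":60}
After op 11 (remove /i): {"eil":2,"f":0,"ihm":43,"mqq":42,"ne":26,"z":60}
After op 12 (add /m 49): {"eil":2,"f":0,"ihm":43,"m":49,"mqq":42,"ne":26,"z":60}
After op 13 (add /fo 89): {"eil":2,"f":0,"fo":89,"ihm":43,"m":49,"mqq":42,"ne":26,"z":60}
After op 14 (replace /ne 84): {"eil":2,"f":0,"fo":89,"ihm":43,"m":49,"mqq":42,"ne":84,"z":60}
After op 15 (replace /z 2): {"eil":2,"f":0,"fo":89,"ihm":43,"m":49,"mqq":42,"ne":84,"z":2}
After op 16 (replace /f 93): {"eil":2,"f":93,"fo":89,"ihm":43,"m":49,"mqq":42,"ne":84,"z":2}
After op 17 (replace /fo 56): {"eil":2,"f":93,"fo":56,"ihm":43,"m":49,"mqq":42,"ne":84,"z":2}
After op 18 (replace /m 45): {"eil":2,"f":93,"fo":56,"ihm":43,"m":45,"mqq":42,"ne":84,"z":2}
After op 19 (add /i 4): {"eil":2,"f":93,"fo":56,"i":4,"ihm":43,"m":45,"mqq":42,"ne":84,"z":2}
After op 20 (remove /ne): {"eil":2,"f":93,"fo":56,"i":4,"ihm":43,"m":45,"mqq":42,"z":2}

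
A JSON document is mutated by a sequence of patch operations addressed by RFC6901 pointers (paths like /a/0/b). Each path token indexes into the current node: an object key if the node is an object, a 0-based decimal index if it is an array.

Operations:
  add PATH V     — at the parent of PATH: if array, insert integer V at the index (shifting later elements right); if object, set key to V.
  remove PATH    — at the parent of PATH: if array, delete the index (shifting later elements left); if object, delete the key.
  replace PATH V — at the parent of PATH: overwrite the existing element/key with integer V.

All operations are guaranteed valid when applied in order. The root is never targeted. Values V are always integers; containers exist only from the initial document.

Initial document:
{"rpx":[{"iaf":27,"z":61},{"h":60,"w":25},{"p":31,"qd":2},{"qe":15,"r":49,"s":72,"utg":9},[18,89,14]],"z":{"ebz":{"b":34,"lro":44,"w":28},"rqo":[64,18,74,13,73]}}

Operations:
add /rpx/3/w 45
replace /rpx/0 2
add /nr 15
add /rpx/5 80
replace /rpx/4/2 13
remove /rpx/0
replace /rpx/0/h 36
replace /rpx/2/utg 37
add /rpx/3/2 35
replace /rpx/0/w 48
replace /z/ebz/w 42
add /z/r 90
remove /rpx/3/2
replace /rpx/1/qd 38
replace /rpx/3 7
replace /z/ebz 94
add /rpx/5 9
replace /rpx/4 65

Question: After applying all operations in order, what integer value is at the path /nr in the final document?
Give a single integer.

Answer: 15

Derivation:
After op 1 (add /rpx/3/w 45): {"rpx":[{"iaf":27,"z":61},{"h":60,"w":25},{"p":31,"qd":2},{"qe":15,"r":49,"s":72,"utg":9,"w":45},[18,89,14]],"z":{"ebz":{"b":34,"lro":44,"w":28},"rqo":[64,18,74,13,73]}}
After op 2 (replace /rpx/0 2): {"rpx":[2,{"h":60,"w":25},{"p":31,"qd":2},{"qe":15,"r":49,"s":72,"utg":9,"w":45},[18,89,14]],"z":{"ebz":{"b":34,"lro":44,"w":28},"rqo":[64,18,74,13,73]}}
After op 3 (add /nr 15): {"nr":15,"rpx":[2,{"h":60,"w":25},{"p":31,"qd":2},{"qe":15,"r":49,"s":72,"utg":9,"w":45},[18,89,14]],"z":{"ebz":{"b":34,"lro":44,"w":28},"rqo":[64,18,74,13,73]}}
After op 4 (add /rpx/5 80): {"nr":15,"rpx":[2,{"h":60,"w":25},{"p":31,"qd":2},{"qe":15,"r":49,"s":72,"utg":9,"w":45},[18,89,14],80],"z":{"ebz":{"b":34,"lro":44,"w":28},"rqo":[64,18,74,13,73]}}
After op 5 (replace /rpx/4/2 13): {"nr":15,"rpx":[2,{"h":60,"w":25},{"p":31,"qd":2},{"qe":15,"r":49,"s":72,"utg":9,"w":45},[18,89,13],80],"z":{"ebz":{"b":34,"lro":44,"w":28},"rqo":[64,18,74,13,73]}}
After op 6 (remove /rpx/0): {"nr":15,"rpx":[{"h":60,"w":25},{"p":31,"qd":2},{"qe":15,"r":49,"s":72,"utg":9,"w":45},[18,89,13],80],"z":{"ebz":{"b":34,"lro":44,"w":28},"rqo":[64,18,74,13,73]}}
After op 7 (replace /rpx/0/h 36): {"nr":15,"rpx":[{"h":36,"w":25},{"p":31,"qd":2},{"qe":15,"r":49,"s":72,"utg":9,"w":45},[18,89,13],80],"z":{"ebz":{"b":34,"lro":44,"w":28},"rqo":[64,18,74,13,73]}}
After op 8 (replace /rpx/2/utg 37): {"nr":15,"rpx":[{"h":36,"w":25},{"p":31,"qd":2},{"qe":15,"r":49,"s":72,"utg":37,"w":45},[18,89,13],80],"z":{"ebz":{"b":34,"lro":44,"w":28},"rqo":[64,18,74,13,73]}}
After op 9 (add /rpx/3/2 35): {"nr":15,"rpx":[{"h":36,"w":25},{"p":31,"qd":2},{"qe":15,"r":49,"s":72,"utg":37,"w":45},[18,89,35,13],80],"z":{"ebz":{"b":34,"lro":44,"w":28},"rqo":[64,18,74,13,73]}}
After op 10 (replace /rpx/0/w 48): {"nr":15,"rpx":[{"h":36,"w":48},{"p":31,"qd":2},{"qe":15,"r":49,"s":72,"utg":37,"w":45},[18,89,35,13],80],"z":{"ebz":{"b":34,"lro":44,"w":28},"rqo":[64,18,74,13,73]}}
After op 11 (replace /z/ebz/w 42): {"nr":15,"rpx":[{"h":36,"w":48},{"p":31,"qd":2},{"qe":15,"r":49,"s":72,"utg":37,"w":45},[18,89,35,13],80],"z":{"ebz":{"b":34,"lro":44,"w":42},"rqo":[64,18,74,13,73]}}
After op 12 (add /z/r 90): {"nr":15,"rpx":[{"h":36,"w":48},{"p":31,"qd":2},{"qe":15,"r":49,"s":72,"utg":37,"w":45},[18,89,35,13],80],"z":{"ebz":{"b":34,"lro":44,"w":42},"r":90,"rqo":[64,18,74,13,73]}}
After op 13 (remove /rpx/3/2): {"nr":15,"rpx":[{"h":36,"w":48},{"p":31,"qd":2},{"qe":15,"r":49,"s":72,"utg":37,"w":45},[18,89,13],80],"z":{"ebz":{"b":34,"lro":44,"w":42},"r":90,"rqo":[64,18,74,13,73]}}
After op 14 (replace /rpx/1/qd 38): {"nr":15,"rpx":[{"h":36,"w":48},{"p":31,"qd":38},{"qe":15,"r":49,"s":72,"utg":37,"w":45},[18,89,13],80],"z":{"ebz":{"b":34,"lro":44,"w":42},"r":90,"rqo":[64,18,74,13,73]}}
After op 15 (replace /rpx/3 7): {"nr":15,"rpx":[{"h":36,"w":48},{"p":31,"qd":38},{"qe":15,"r":49,"s":72,"utg":37,"w":45},7,80],"z":{"ebz":{"b":34,"lro":44,"w":42},"r":90,"rqo":[64,18,74,13,73]}}
After op 16 (replace /z/ebz 94): {"nr":15,"rpx":[{"h":36,"w":48},{"p":31,"qd":38},{"qe":15,"r":49,"s":72,"utg":37,"w":45},7,80],"z":{"ebz":94,"r":90,"rqo":[64,18,74,13,73]}}
After op 17 (add /rpx/5 9): {"nr":15,"rpx":[{"h":36,"w":48},{"p":31,"qd":38},{"qe":15,"r":49,"s":72,"utg":37,"w":45},7,80,9],"z":{"ebz":94,"r":90,"rqo":[64,18,74,13,73]}}
After op 18 (replace /rpx/4 65): {"nr":15,"rpx":[{"h":36,"w":48},{"p":31,"qd":38},{"qe":15,"r":49,"s":72,"utg":37,"w":45},7,65,9],"z":{"ebz":94,"r":90,"rqo":[64,18,74,13,73]}}
Value at /nr: 15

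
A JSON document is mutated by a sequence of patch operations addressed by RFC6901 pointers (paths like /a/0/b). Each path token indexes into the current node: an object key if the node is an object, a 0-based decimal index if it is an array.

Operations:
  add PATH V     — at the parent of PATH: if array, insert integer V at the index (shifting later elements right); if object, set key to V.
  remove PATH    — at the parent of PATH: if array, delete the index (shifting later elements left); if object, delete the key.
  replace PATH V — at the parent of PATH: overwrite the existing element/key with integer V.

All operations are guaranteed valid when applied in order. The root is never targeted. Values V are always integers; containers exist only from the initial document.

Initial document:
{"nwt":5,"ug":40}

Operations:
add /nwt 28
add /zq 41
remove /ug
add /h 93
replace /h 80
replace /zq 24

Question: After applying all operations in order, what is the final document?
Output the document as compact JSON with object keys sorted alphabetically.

Answer: {"h":80,"nwt":28,"zq":24}

Derivation:
After op 1 (add /nwt 28): {"nwt":28,"ug":40}
After op 2 (add /zq 41): {"nwt":28,"ug":40,"zq":41}
After op 3 (remove /ug): {"nwt":28,"zq":41}
After op 4 (add /h 93): {"h":93,"nwt":28,"zq":41}
After op 5 (replace /h 80): {"h":80,"nwt":28,"zq":41}
After op 6 (replace /zq 24): {"h":80,"nwt":28,"zq":24}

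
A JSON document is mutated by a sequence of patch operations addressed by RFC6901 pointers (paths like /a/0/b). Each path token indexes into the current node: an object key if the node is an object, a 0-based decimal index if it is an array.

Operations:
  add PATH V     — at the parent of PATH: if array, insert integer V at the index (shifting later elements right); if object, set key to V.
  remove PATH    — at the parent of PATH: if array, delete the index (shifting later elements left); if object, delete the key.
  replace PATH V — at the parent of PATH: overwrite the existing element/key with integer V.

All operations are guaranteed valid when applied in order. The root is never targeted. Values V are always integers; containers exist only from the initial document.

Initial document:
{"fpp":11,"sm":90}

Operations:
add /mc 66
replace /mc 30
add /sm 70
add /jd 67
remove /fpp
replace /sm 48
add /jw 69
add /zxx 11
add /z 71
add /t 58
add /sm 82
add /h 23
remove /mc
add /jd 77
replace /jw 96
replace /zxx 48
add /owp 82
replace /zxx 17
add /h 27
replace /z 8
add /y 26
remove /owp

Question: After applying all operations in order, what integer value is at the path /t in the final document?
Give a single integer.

Answer: 58

Derivation:
After op 1 (add /mc 66): {"fpp":11,"mc":66,"sm":90}
After op 2 (replace /mc 30): {"fpp":11,"mc":30,"sm":90}
After op 3 (add /sm 70): {"fpp":11,"mc":30,"sm":70}
After op 4 (add /jd 67): {"fpp":11,"jd":67,"mc":30,"sm":70}
After op 5 (remove /fpp): {"jd":67,"mc":30,"sm":70}
After op 6 (replace /sm 48): {"jd":67,"mc":30,"sm":48}
After op 7 (add /jw 69): {"jd":67,"jw":69,"mc":30,"sm":48}
After op 8 (add /zxx 11): {"jd":67,"jw":69,"mc":30,"sm":48,"zxx":11}
After op 9 (add /z 71): {"jd":67,"jw":69,"mc":30,"sm":48,"z":71,"zxx":11}
After op 10 (add /t 58): {"jd":67,"jw":69,"mc":30,"sm":48,"t":58,"z":71,"zxx":11}
After op 11 (add /sm 82): {"jd":67,"jw":69,"mc":30,"sm":82,"t":58,"z":71,"zxx":11}
After op 12 (add /h 23): {"h":23,"jd":67,"jw":69,"mc":30,"sm":82,"t":58,"z":71,"zxx":11}
After op 13 (remove /mc): {"h":23,"jd":67,"jw":69,"sm":82,"t":58,"z":71,"zxx":11}
After op 14 (add /jd 77): {"h":23,"jd":77,"jw":69,"sm":82,"t":58,"z":71,"zxx":11}
After op 15 (replace /jw 96): {"h":23,"jd":77,"jw":96,"sm":82,"t":58,"z":71,"zxx":11}
After op 16 (replace /zxx 48): {"h":23,"jd":77,"jw":96,"sm":82,"t":58,"z":71,"zxx":48}
After op 17 (add /owp 82): {"h":23,"jd":77,"jw":96,"owp":82,"sm":82,"t":58,"z":71,"zxx":48}
After op 18 (replace /zxx 17): {"h":23,"jd":77,"jw":96,"owp":82,"sm":82,"t":58,"z":71,"zxx":17}
After op 19 (add /h 27): {"h":27,"jd":77,"jw":96,"owp":82,"sm":82,"t":58,"z":71,"zxx":17}
After op 20 (replace /z 8): {"h":27,"jd":77,"jw":96,"owp":82,"sm":82,"t":58,"z":8,"zxx":17}
After op 21 (add /y 26): {"h":27,"jd":77,"jw":96,"owp":82,"sm":82,"t":58,"y":26,"z":8,"zxx":17}
After op 22 (remove /owp): {"h":27,"jd":77,"jw":96,"sm":82,"t":58,"y":26,"z":8,"zxx":17}
Value at /t: 58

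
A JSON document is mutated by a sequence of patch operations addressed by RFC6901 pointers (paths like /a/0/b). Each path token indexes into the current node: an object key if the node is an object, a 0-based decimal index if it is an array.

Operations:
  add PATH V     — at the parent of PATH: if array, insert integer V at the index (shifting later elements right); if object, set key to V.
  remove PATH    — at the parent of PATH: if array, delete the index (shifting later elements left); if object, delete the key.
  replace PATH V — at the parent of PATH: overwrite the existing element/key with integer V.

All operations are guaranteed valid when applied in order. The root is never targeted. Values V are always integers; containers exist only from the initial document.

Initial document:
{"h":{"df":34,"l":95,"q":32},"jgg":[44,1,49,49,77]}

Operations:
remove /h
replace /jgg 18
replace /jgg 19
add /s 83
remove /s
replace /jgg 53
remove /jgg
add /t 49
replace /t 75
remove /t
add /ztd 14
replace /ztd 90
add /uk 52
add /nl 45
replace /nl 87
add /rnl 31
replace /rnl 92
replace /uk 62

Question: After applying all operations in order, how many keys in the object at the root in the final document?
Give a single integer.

After op 1 (remove /h): {"jgg":[44,1,49,49,77]}
After op 2 (replace /jgg 18): {"jgg":18}
After op 3 (replace /jgg 19): {"jgg":19}
After op 4 (add /s 83): {"jgg":19,"s":83}
After op 5 (remove /s): {"jgg":19}
After op 6 (replace /jgg 53): {"jgg":53}
After op 7 (remove /jgg): {}
After op 8 (add /t 49): {"t":49}
After op 9 (replace /t 75): {"t":75}
After op 10 (remove /t): {}
After op 11 (add /ztd 14): {"ztd":14}
After op 12 (replace /ztd 90): {"ztd":90}
After op 13 (add /uk 52): {"uk":52,"ztd":90}
After op 14 (add /nl 45): {"nl":45,"uk":52,"ztd":90}
After op 15 (replace /nl 87): {"nl":87,"uk":52,"ztd":90}
After op 16 (add /rnl 31): {"nl":87,"rnl":31,"uk":52,"ztd":90}
After op 17 (replace /rnl 92): {"nl":87,"rnl":92,"uk":52,"ztd":90}
After op 18 (replace /uk 62): {"nl":87,"rnl":92,"uk":62,"ztd":90}
Size at the root: 4

Answer: 4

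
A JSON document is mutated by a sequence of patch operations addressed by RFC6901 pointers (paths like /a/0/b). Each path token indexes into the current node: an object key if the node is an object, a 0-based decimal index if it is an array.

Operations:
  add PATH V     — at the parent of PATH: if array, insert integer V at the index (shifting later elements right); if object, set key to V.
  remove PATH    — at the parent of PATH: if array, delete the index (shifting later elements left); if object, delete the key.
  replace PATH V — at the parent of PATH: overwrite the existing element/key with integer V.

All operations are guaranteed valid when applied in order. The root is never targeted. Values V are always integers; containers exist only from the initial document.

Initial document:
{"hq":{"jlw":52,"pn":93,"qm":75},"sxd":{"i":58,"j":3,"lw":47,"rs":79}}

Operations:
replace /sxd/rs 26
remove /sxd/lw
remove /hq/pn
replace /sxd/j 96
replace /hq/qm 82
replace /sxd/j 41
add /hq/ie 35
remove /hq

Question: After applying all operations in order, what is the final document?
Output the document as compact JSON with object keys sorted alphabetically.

After op 1 (replace /sxd/rs 26): {"hq":{"jlw":52,"pn":93,"qm":75},"sxd":{"i":58,"j":3,"lw":47,"rs":26}}
After op 2 (remove /sxd/lw): {"hq":{"jlw":52,"pn":93,"qm":75},"sxd":{"i":58,"j":3,"rs":26}}
After op 3 (remove /hq/pn): {"hq":{"jlw":52,"qm":75},"sxd":{"i":58,"j":3,"rs":26}}
After op 4 (replace /sxd/j 96): {"hq":{"jlw":52,"qm":75},"sxd":{"i":58,"j":96,"rs":26}}
After op 5 (replace /hq/qm 82): {"hq":{"jlw":52,"qm":82},"sxd":{"i":58,"j":96,"rs":26}}
After op 6 (replace /sxd/j 41): {"hq":{"jlw":52,"qm":82},"sxd":{"i":58,"j":41,"rs":26}}
After op 7 (add /hq/ie 35): {"hq":{"ie":35,"jlw":52,"qm":82},"sxd":{"i":58,"j":41,"rs":26}}
After op 8 (remove /hq): {"sxd":{"i":58,"j":41,"rs":26}}

Answer: {"sxd":{"i":58,"j":41,"rs":26}}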